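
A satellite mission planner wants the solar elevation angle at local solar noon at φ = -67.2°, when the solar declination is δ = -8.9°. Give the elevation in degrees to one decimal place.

At local noon the hour angle is zero, so the zenith angle equals |φ − δ| = |-67.2° − (-8.900°)| = 58.300°.
Elevation = 90° − 58.300° = 31.7°.

31.7°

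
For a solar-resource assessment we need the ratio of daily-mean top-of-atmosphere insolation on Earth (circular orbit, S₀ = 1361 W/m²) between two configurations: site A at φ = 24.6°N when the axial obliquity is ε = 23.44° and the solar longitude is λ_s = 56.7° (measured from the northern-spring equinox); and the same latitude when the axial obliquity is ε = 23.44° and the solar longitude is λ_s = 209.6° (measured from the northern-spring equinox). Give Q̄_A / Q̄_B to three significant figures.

— Configuration A (φ=+24.6°):
Solar declination: sin δ = sin ε · sin λ_s = sin 23.44° × sin 56.7° = 0.33247, so δ = +19.419°.
cos H₀ = −tan(+24.6°) tan(+19.419°) = -0.1614, H₀ = 1.7329 rad.
Bracket: H₀ sin φ sin δ + cos φ cos δ sin H₀ = 1.7329×0.41628×0.33247 + 0.90924×0.94311×0.98689 = 0.239834 + 0.846271 = 1.086105.
Q̄ = (S₀/π) × [bracket] = (1361/π) × 1.086105 = 470.52 W/m².
— Configuration B (φ=+24.6°):
Solar declination: sin δ = sin ε · sin λ_s = sin 23.44° × sin 209.6° = -0.19648, so δ = -11.331°.
cos H₀ = −tan(+24.6°) tan(-11.331°) = 0.0917, H₀ = 1.4789 rad.
Bracket: H₀ sin φ sin δ + cos φ cos δ sin H₀ = 1.4789×0.41628×-0.19648 + 0.90924×0.98051×0.99578 = -0.120960 + 0.887757 = 0.766797.
Q̄ = (S₀/π) × [bracket] = (1361/π) × 0.766797 = 332.19 W/m².
Ratio Q̄_A / Q̄_B = 470.52 / 332.19 = 1.416.

Q̄_A / Q̄_B ≈ 1.42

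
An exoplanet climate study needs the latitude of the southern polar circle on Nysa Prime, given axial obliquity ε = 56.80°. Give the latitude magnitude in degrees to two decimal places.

The polar circle is the lowest latitude that experiences at least one full rotation of continuous darkness at the northern-summer solstice; it lies at |φ| = 90° − ε = 90° − 56.80° = 33.20°.

33.20°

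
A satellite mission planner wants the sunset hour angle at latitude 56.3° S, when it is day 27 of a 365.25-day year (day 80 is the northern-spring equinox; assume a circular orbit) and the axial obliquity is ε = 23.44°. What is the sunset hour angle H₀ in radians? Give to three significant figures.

Solar longitude: λ_s = 360° × (27 − 80)/365.25 = -52.238°, i.e. -52.238° + 360° = 307.762°.
sin δ = sin 23.44° × sin 307.762° = -0.31448, so δ = -18.329°.
cos H₀ = −tan φ · tan δ = −tan(-56.3°) × tan(-18.329°) = -0.4967, so H₀ = 2.0906 rad = 119.78°.

H₀ = 2.09 rad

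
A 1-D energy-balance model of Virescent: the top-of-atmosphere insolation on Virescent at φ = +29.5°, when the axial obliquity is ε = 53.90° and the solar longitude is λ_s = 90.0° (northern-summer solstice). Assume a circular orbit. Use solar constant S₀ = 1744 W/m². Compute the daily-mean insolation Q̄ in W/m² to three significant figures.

Solar declination: sin δ = sin ε · sin λ_s = sin 53.90° × sin 90.0° = 0.80799, so δ = +53.900°.
cos H₀ = −tan(+29.5°) tan(+53.900°) = -0.7759, H₀ = 2.4589 rad.
Bracket: H₀ sin φ sin δ + cos φ cos δ sin H₀ = 2.4589×0.49242×0.80799 + 0.87036×0.58920×0.63090 = 0.978324 + 0.323536 = 1.301860.
Q̄ = (S₀/π) × [bracket] = (1744/π) × 1.301860 = 722.7 W/m².

Q̄ ≈ 723 W/m²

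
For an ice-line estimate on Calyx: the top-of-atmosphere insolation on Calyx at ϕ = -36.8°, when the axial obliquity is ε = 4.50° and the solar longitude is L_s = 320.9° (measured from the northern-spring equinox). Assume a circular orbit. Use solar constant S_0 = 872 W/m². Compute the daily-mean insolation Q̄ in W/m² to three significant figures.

Q̄ ≈ 235 W/m²

Solar declination: sin δ = sin ε · sin L_s = sin 4.50° × sin 320.9° = -0.04948, so δ = -2.836°.
cos h₀ = −tan(-36.8°) tan(-2.836°) = -0.0371, h₀ = 1.6079 rad.
Bracket: h₀ sin ϕ sin δ + cos ϕ cos δ sin h₀ = 1.6079×-0.59902×-0.04948 + 0.80073×0.99878×0.99931 = 0.047657 + 0.799201 = 0.846858.
Q̄ = (S_0/π) × [bracket] = (872/π) × 0.846858 = 235.1 W/m².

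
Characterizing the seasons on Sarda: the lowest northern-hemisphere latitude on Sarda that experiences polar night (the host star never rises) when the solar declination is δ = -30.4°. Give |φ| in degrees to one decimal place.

Polar night requires cos H₀ = −tan φ tan δ ≥ 1, i.e. tan φ tan δ ≤ −1.
The boundary is |tan φ| · |tan δ| = 1, so |φ| = 90° − |δ| = 90° − 30.4° = 59.6° in the northern hemisphere.

|φ| = 59.6°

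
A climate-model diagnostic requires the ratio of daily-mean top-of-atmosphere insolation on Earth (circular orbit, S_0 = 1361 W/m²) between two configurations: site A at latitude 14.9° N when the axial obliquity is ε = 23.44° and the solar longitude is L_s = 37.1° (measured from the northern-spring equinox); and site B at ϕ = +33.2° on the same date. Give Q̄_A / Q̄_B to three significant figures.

Q̄_A / Q̄_B ≈ 1.01

— Configuration A (ϕ=+14.9°):
Solar declination: sin δ = sin ε · sin L_s = sin 23.44° × sin 37.1° = 0.23995, so δ = +13.884°.
cos h₀ = −tan(+14.9°) tan(+13.884°) = -0.0658, h₀ = 1.6366 rad.
Bracket: h₀ sin ϕ sin δ + cos ϕ cos δ sin h₀ = 1.6366×0.25713×0.23995 + 0.96638×0.97079×0.99784 = 0.100976 + 0.936126 = 1.037102.
Q̄ = (S_0/π) × [bracket] = (1361/π) × 1.037102 = 449.29 W/m².
— Configuration B (ϕ=+33.2°):
cos h₀ = −tan(+33.2°) tan(+13.884°) = -0.1617, h₀ = 1.7333 rad.
Bracket: h₀ sin ϕ sin δ + cos ϕ cos δ sin h₀ = 1.7333×0.54756×0.23995 + 0.83676×0.97079×0.98683 = 0.227733 + 0.801620 = 1.029353.
Q̄ = (S_0/π) × [bracket] = (1361/π) × 1.029353 = 445.94 W/m².
Ratio Q̄_A / Q̄_B = 449.29 / 445.94 = 1.008.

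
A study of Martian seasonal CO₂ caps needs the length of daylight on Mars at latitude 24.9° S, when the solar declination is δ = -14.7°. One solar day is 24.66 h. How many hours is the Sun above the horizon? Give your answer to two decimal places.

cos H₀ = −tan φ · tan δ = −tan(-24.9°) × tan(-14.700°) = -0.1218, so H₀ = 1.6929 rad = 96.99°.
Daylight = 2H₀/(2π) × 24.66 h = (1.6929/π) × 24.66 = 13.29 h.

13.29 h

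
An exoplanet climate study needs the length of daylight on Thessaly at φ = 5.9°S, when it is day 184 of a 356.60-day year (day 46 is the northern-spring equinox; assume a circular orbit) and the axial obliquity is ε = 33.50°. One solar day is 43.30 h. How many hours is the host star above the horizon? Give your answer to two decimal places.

21.10 h

Solar longitude: λ_s = 360° × (184 − 46)/356.60 = 139.316°.
sin δ = sin 33.50° × sin 139.316° = 0.35980, so δ = +21.088°.
cos H₀ = −tan φ · tan δ = −tan(-5.9°) × tan(+21.088°) = 0.0399, so H₀ = 1.5309 rad = 87.72°.
Daylight = 2H₀/(2π) × 43.30 h = (1.5309/π) × 43.30 = 21.10 h.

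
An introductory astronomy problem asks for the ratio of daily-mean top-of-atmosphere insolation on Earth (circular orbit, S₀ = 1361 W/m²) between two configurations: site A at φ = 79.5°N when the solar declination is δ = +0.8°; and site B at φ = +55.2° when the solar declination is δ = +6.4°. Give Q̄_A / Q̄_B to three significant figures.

Q̄_A / Q̄_B ≈ 0.284

— Configuration A (φ=+79.5°):
cos H₀ = −tan(+79.5°) tan(+0.800°) = -0.0753, H₀ = 1.6462 rad.
Bracket: H₀ sin φ sin δ + cos φ cos δ sin H₀ = 1.6462×0.98325×0.01396 + 0.18224×0.99990×0.99716 = 0.022596 + 0.181704 = 0.204300.
Q̄ = (S₀/π) × [bracket] = (1361/π) × 0.204300 = 88.507 W/m².
— Configuration B (φ=+55.2°):
cos H₀ = −tan(+55.2°) tan(+6.400°) = -0.1614, H₀ = 1.7329 rad.
Bracket: H₀ sin φ sin δ + cos φ cos δ sin H₀ = 1.7329×0.82115×0.11147 + 0.57071×0.99377×0.98689 = 0.158619 + 0.559719 = 0.718338.
Q̄ = (S₀/π) × [bracket] = (1361/π) × 0.718338 = 311.20 W/m².
Ratio Q̄_A / Q̄_B = 88.507 / 311.20 = 0.2844.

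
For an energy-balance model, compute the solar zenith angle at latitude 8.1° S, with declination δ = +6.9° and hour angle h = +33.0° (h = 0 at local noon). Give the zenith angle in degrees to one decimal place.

θ_z = 36.2°

cos θ_z = sin φ sin δ + cos φ cos δ cos h = -0.016927 + 0.824290 = 0.807363.
θ_z = arccos(0.807363) = 36.2°.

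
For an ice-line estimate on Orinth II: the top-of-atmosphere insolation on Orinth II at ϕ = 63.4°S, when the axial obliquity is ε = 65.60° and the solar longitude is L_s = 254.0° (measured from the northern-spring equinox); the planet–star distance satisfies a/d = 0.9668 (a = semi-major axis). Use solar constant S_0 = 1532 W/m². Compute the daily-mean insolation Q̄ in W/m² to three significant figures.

Q̄ ≈ 1.12e+03 W/m²

Solar declination: sin δ = sin ε · sin L_s = sin 65.60° × sin 254.0° = -0.87541, so δ = -61.093°.
cos h₀ = −tan(-63.4°) tan(-61.093°) = -3.6164 ≤ −1 ⇒ polar day, h₀ = π.
Bracket: h₀ sin ϕ sin δ + cos ϕ cos δ sin h₀ = 3.1416×-0.89415×-0.87541 + 0.44776×0.48339×0.00000 = 2.459081 + 0.000000 = 2.459081.
Inverse-square distance factor (a/d)² = 0.9668² = 0.934702.
Q̄ = (S_0/π) × 0.934702 × [bracket] = (1532/π) × 0.934702 × 2.459081 = 1121 W/m².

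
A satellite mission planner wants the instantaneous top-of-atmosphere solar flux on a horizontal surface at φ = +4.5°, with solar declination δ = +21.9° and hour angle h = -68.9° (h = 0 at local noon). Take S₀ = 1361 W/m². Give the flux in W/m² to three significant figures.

493 W/m²

cos θ_z = sin φ sin δ + cos φ cos δ cos h = 0.029264 + 0.332988 = 0.362252.
Flux = S₀ · cos θ_z = 1361 × 0.362252 = 493.0 W/m².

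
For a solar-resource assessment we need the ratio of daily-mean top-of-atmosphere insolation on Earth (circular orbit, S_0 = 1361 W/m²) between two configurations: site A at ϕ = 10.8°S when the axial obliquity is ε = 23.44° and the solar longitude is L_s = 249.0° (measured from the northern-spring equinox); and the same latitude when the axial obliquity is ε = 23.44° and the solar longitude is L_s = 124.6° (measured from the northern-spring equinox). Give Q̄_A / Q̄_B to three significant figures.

— Configuration A (ϕ=-10.8°):
Solar declination: sin δ = sin ε · sin L_s = sin 23.44° × sin 249.0° = -0.37137, so δ = -21.800°.
cos h₀ = −tan(-10.8°) tan(-21.800°) = -0.0763, h₀ = 1.6472 rad.
Bracket: h₀ sin ϕ sin δ + cos ϕ cos δ sin h₀ = 1.6472×-0.18738×-0.37137 + 0.98229×0.92849×0.99709 = 0.114624 + 0.909392 = 1.024016.
Q̄ = (S_0/π) × [bracket] = (1361/π) × 1.024016 = 443.62 W/m².
— Configuration B (ϕ=-10.8°):
Solar declination: sin δ = sin ε · sin L_s = sin 23.44° × sin 124.6° = 0.32743, so δ = +19.113°.
cos h₀ = −tan(-10.8°) tan(+19.113°) = 0.0661, h₀ = 1.5046 rad.
Bracket: h₀ sin ϕ sin δ + cos ϕ cos δ sin h₀ = 1.5046×-0.18738×0.32743 + 0.98229×0.94487×0.99781 = -0.092313 + 0.926104 = 0.833791.
Q̄ = (S_0/π) × [bracket] = (1361/π) × 0.833791 = 361.21 W/m².
Ratio Q̄_A / Q̄_B = 443.62 / 361.21 = 1.228.

Q̄_A / Q̄_B ≈ 1.23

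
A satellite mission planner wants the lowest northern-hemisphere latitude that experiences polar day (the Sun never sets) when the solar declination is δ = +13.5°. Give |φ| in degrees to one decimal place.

Polar day requires cos H₀ = −tan φ tan δ ≤ −1, i.e. tan φ tan δ ≥ 1.
The boundary is |tan φ| · |tan δ| = 1, so |φ| = 90° − |δ| = 90° − 13.5° = 76.5° in the northern hemisphere.

|φ| = 76.5°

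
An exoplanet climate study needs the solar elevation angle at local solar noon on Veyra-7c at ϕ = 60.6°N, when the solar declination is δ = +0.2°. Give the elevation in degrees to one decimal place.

At local noon the hour angle is zero, so the zenith angle equals |ϕ − δ| = |+60.6° − (+0.200°)| = 60.400°.
Elevation = 90° − 60.400° = 29.6°.

29.6°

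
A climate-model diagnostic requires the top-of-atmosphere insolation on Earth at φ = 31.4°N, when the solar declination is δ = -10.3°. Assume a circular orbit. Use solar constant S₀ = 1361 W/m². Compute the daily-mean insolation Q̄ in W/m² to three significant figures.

cos H₀ = −tan(+31.4°) tan(-10.300°) = 0.1109, H₀ = 1.4596 rad.
Bracket: H₀ sin φ sin δ + cos φ cos δ sin H₀ = 1.4596×0.52101×-0.17880 + 0.85355×0.98389×0.99383 = -0.135971 + 0.834618 = 0.698647.
Q̄ = (S₀/π) × [bracket] = (1361/π) × 0.698647 = 302.7 W/m².

Q̄ ≈ 303 W/m²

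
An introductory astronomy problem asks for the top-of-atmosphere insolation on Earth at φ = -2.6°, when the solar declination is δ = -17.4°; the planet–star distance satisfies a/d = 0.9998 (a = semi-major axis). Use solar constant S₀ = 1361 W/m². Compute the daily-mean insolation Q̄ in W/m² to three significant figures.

Q̄ ≈ 422 W/m²

cos H₀ = −tan(-2.6°) tan(-17.400°) = -0.0142, H₀ = 1.5850 rad.
Bracket: H₀ sin φ sin δ + cos φ cos δ sin H₀ = 1.5850×-0.04536×-0.29904 + 0.99897×0.95424×0.99990 = 0.021500 + 0.953162 = 0.974662.
Inverse-square distance factor (a/d)² = 0.9998² = 0.999600.
Q̄ = (S₀/π) × 0.999600 × [bracket] = (1361/π) × 0.999600 × 0.974662 = 422.1 W/m².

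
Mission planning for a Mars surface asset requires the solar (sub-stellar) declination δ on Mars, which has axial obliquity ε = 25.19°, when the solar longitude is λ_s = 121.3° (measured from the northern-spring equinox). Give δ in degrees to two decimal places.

sin δ = sin ε · sin λ_s = sin 25.19° × sin 121.3° = 0.363676.
δ = arcsin(0.363676) = +21.33°.

δ = +21.33°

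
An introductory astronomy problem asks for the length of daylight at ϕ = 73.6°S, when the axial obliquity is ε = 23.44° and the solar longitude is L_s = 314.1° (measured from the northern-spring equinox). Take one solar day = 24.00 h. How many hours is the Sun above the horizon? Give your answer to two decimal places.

Solar declination: sin δ = sin ε · sin L_s = sin 23.44° × sin 314.1° = -0.28566, so δ = -16.598°.
Sunrise equation: cos h₀ = −tan ϕ · tan δ = -1.0128 ≤ −1, so the Sun never sets (polar day) and h₀ = π.
Daylight = 2h₀/(2π) × 24.00 h = (3.1416/π) × 24.00 = 24.00 h.

24.00 h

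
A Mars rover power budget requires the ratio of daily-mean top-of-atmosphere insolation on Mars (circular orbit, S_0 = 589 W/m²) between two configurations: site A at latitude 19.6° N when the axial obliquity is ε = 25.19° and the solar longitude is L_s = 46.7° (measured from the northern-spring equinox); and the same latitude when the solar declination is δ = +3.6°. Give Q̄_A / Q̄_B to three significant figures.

Q̄_A / Q̄_B ≈ 1.09

— Configuration A (ϕ=+19.6°):
Solar declination: sin δ = sin ε · sin L_s = sin 25.19° × sin 46.7° = 0.30976, so δ = +18.045°.
cos h₀ = −tan(+19.6°) tan(+18.045°) = -0.1160, h₀ = 1.6871 rad.
Bracket: h₀ sin ϕ sin δ + cos ϕ cos δ sin h₀ = 1.6871×0.33545×0.30976 + 0.94206×0.95082×0.99325 = 0.175305 + 0.889683 = 1.064988.
Q̄ = (S_0/π) × [bracket] = (589/π) × 1.064988 = 199.67 W/m².
— Configuration B (ϕ=+19.6°):
cos h₀ = −tan(+19.6°) tan(+3.600°) = -0.0224, h₀ = 1.5932 rad.
Bracket: h₀ sin ϕ sin δ + cos ϕ cos δ sin h₀ = 1.5932×0.33545×0.06279 + 0.94206×0.99803×0.99975 = 0.033557 + 0.939969 = 0.973526.
Q̄ = (S_0/π) × [bracket] = (589/π) × 0.973526 = 182.52 W/m².
Ratio Q̄_A / Q̄_B = 199.67 / 182.52 = 1.094.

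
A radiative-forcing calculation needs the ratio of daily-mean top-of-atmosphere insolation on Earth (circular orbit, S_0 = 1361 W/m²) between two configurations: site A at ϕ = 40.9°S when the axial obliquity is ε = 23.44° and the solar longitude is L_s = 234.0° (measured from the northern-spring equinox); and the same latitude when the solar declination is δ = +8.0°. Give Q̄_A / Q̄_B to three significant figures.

— Configuration A (ϕ=-40.9°):
Solar declination: sin δ = sin ε · sin L_s = sin 23.44° × sin 234.0° = -0.32182, so δ = -18.773°.
cos h₀ = −tan(-40.9°) tan(-18.773°) = -0.2944, h₀ = 1.8697 rad.
Bracket: h₀ sin ϕ sin δ + cos ϕ cos δ sin h₀ = 1.8697×-0.65474×-0.32182 + 0.75585×0.94680×0.95567 = 0.393962 + 0.683915 = 1.077877.
Q̄ = (S_0/π) × [bracket] = (1361/π) × 1.077877 = 466.96 W/m².
— Configuration B (ϕ=-40.9°):
cos h₀ = −tan(-40.9°) tan(+8.000°) = 0.1217, h₀ = 1.4488 rad.
Bracket: h₀ sin ϕ sin δ + cos ϕ cos δ sin h₀ = 1.4488×-0.65474×0.13917 + 0.75585×0.99027×0.99256 = -0.132015 + 0.742927 = 0.610912.
Q̄ = (S_0/π) × [bracket] = (1361/π) × 0.610912 = 264.66 W/m².
Ratio Q̄_A / Q̄_B = 466.96 / 264.66 = 1.764.

Q̄_A / Q̄_B ≈ 1.76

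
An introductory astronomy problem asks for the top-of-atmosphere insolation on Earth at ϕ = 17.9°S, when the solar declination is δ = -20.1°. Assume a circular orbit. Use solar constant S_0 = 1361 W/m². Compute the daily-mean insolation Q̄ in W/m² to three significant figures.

cos h₀ = −tan(-17.9°) tan(-20.100°) = -0.1182, h₀ = 1.6893 rad.
Bracket: h₀ sin ϕ sin δ + cos ϕ cos δ sin h₀ = 1.6893×-0.30736×-0.34366 + 0.95159×0.93909×0.99299 = 0.178436 + 0.887364 = 1.065800.
Q̄ = (S_0/π) × [bracket] = (1361/π) × 1.065800 = 461.7 W/m².

Q̄ ≈ 462 W/m²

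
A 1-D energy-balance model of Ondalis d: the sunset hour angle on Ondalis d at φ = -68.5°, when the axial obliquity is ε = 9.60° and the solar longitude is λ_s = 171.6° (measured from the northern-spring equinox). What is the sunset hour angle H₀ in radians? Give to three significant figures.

Solar declination: sin δ = sin ε · sin λ_s = sin 9.60° × sin 171.6° = 0.02436, so δ = +1.396°.
cos H₀ = −tan φ · tan δ = −tan(-68.5°) × tan(+1.396°) = 0.0619, so H₀ = 1.5089 rad = 86.45°.

H₀ = 1.51 rad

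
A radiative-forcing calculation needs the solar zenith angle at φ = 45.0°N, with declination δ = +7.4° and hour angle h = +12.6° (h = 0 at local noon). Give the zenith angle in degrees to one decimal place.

θ_z = 39.2°

cos θ_z = sin φ sin δ + cos φ cos δ cos h = 0.091072 + 0.684330 = 0.775402.
θ_z = arccos(0.775402) = 39.2°.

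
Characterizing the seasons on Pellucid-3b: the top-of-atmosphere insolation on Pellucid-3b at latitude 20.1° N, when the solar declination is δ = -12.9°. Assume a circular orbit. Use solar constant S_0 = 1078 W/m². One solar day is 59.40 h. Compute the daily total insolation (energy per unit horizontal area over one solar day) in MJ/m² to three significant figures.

cos h₀ = −tan(+20.1°) tan(-12.900°) = 0.0838, h₀ = 1.4869 rad.
Bracket: h₀ sin ϕ sin δ + cos ϕ cos δ sin h₀ = 1.4869×0.34366×-0.22325 + 0.93909×0.97476×0.99648 = -0.114078 + 0.912165 = 0.798087.
Q̄ = (S_0/π) × [bracket] = (1078/π) × 0.798087 = 273.85 W/m².
Daily total = Q̄ × 59.40 h × 3600 s/h = 273.85 × 59.40 × 3600 / 10⁶ = 58.56 MJ/m².

58.6 MJ/m²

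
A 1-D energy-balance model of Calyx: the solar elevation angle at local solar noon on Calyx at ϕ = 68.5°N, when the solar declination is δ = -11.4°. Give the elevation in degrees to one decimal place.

At local noon the hour angle is zero, so the zenith angle equals |ϕ − δ| = |+68.5° − (-11.400°)| = 79.900°.
Elevation = 90° − 79.900° = 10.1°.

10.1°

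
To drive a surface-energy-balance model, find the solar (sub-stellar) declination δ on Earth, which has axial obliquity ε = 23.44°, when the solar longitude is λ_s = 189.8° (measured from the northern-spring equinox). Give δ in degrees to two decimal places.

δ = -3.88°

sin δ = sin ε · sin λ_s = sin 23.44° × sin 189.8° = -0.067707.
δ = arcsin(-0.067707) = -3.88°.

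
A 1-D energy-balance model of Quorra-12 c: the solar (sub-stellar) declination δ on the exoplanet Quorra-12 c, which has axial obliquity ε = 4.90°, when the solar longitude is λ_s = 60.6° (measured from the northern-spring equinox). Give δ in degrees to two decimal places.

sin δ = sin ε · sin λ_s = sin 4.90° × sin 60.6° = 0.074416.
δ = arcsin(0.074416) = +4.27°.

δ = +4.27°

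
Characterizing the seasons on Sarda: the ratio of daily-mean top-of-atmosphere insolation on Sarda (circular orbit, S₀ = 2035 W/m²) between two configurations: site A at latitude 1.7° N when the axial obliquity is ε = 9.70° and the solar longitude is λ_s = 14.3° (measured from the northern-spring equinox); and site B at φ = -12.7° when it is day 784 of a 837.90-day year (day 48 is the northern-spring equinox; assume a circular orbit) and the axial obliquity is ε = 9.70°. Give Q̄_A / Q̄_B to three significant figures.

— Configuration A (φ=+1.7°):
Solar declination: sin δ = sin ε · sin λ_s = sin 9.70° × sin 14.3° = 0.04162, so δ = +2.385°.
cos H₀ = −tan(+1.7°) tan(+2.385°) = -0.0012, H₀ = 1.5720 rad.
Bracket: H₀ sin φ sin δ + cos φ cos δ sin H₀ = 1.5720×0.02967×0.04162 + 0.99956×0.99913×1.00000 = 0.001941 + 0.998690 = 1.000631.
Q̄ = (S₀/π) × [bracket] = (2035/π) × 1.000631 = 648.17 W/m².
— Configuration B (φ=-12.7°):
Solar longitude: λ_s = 360° × (784 − 48)/837.90 = 316.219°.
sin δ = sin 9.70° × sin 316.219° = -0.11658, so δ = -6.695°.
cos H₀ = −tan(-12.7°) tan(-6.695°) = -0.0265, H₀ = 1.5973 rad.
Bracket: H₀ sin φ sin δ + cos φ cos δ sin H₀ = 1.5973×-0.21985×-0.11658 + 0.97553×0.99318×0.99965 = 0.040939 + 0.968538 = 1.009477.
Q̄ = (S₀/π) × [bracket] = (2035/π) × 1.009477 = 653.90 W/m².
Ratio Q̄_A / Q̄_B = 648.17 / 653.90 = 0.9912.

Q̄_A / Q̄_B ≈ 0.991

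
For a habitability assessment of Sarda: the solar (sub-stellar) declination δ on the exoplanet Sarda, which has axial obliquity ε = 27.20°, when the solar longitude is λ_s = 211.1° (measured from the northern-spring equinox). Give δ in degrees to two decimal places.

sin δ = sin ε · sin λ_s = sin 27.20° × sin 211.1° = -0.236106.
δ = arcsin(-0.236106) = -13.66°.

δ = -13.66°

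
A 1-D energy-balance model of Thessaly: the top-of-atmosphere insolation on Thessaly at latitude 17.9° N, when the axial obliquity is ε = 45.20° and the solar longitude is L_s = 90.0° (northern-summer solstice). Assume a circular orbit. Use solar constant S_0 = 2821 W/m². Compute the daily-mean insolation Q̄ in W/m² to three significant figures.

Solar declination: sin δ = sin ε · sin L_s = sin 45.20° × sin 90.0° = 0.70957, so δ = +45.200°.
cos h₀ = −tan(+17.9°) tan(+45.200°) = -0.3253, h₀ = 1.9021 rad.
Bracket: h₀ sin ϕ sin δ + cos ϕ cos δ sin h₀ = 1.9021×0.30736×0.70957 + 0.95159×0.70463×0.94563 = 0.414836 + 0.634063 = 1.048899.
Q̄ = (S_0/π) × [bracket] = (2821/π) × 1.048899 = 941.9 W/m².

Q̄ ≈ 942 W/m²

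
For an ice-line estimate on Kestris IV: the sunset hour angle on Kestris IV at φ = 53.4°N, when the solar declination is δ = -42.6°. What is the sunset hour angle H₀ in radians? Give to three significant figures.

H₀ = 0.00 rad

cos H₀ = −tan φ · tan δ = 1.2382 ≥ 1, so the host star never rises (polar night) and H₀ = 0.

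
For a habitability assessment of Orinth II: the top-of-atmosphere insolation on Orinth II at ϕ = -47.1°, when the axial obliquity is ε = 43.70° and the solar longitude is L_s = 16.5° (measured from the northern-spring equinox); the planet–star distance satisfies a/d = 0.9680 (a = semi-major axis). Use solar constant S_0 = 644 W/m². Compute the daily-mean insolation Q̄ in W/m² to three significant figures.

Q̄ ≈ 87.8 W/m²

Solar declination: sin δ = sin ε · sin L_s = sin 43.70° × sin 16.5° = 0.19622, so δ = +11.316°.
cos h₀ = −tan(-47.1°) tan(+11.316°) = 0.2153, h₀ = 1.3538 rad.
Bracket: h₀ sin ϕ sin δ + cos ϕ cos δ sin h₀ = 1.3538×-0.73254×0.19622 + 0.68072×0.98056×0.97654 = -0.194594 + 0.651828 = 0.457234.
Inverse-square distance factor (a/d)² = 0.9680² = 0.937024.
Q̄ = (S_0/π) × 0.937024 × [bracket] = (644/π) × 0.937024 × 0.457234 = 87.83 W/m².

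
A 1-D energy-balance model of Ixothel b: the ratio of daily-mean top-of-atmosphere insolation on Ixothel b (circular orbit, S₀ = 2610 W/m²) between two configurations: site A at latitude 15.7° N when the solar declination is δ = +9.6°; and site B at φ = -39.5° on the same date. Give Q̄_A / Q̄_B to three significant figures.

— Configuration A (φ=+15.7°):
cos H₀ = −tan(+15.7°) tan(+9.600°) = -0.0475, H₀ = 1.6184 rad.
Bracket: H₀ sin φ sin δ + cos φ cos δ sin H₀ = 1.6184×0.27060×0.16677 + 0.96269×0.98600×0.99887 = 0.073035 + 0.948140 = 1.021175.
Q̄ = (S₀/π) × [bracket] = (2610/π) × 1.021175 = 848.38 W/m².
— Configuration B (φ=-39.5°):
cos H₀ = −tan(-39.5°) tan(+9.600°) = 0.1394, H₀ = 1.4309 rad.
Bracket: H₀ sin φ sin δ + cos φ cos δ sin H₀ = 1.4309×-0.63608×0.16677 + 0.77162×0.98600×0.99023 = -0.151789 + 0.753384 = 0.601595.
Q̄ = (S₀/π) × [bracket] = (2610/π) × 0.601595 = 499.80 W/m².
Ratio Q̄_A / Q̄_B = 848.38 / 499.80 = 1.697.

Q̄_A / Q̄_B ≈ 1.70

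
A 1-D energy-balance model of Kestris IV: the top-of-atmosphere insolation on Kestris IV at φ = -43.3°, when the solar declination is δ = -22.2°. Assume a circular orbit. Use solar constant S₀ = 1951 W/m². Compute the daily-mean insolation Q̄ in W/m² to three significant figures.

Q̄ ≈ 703 W/m²

cos H₀ = −tan(-43.3°) tan(-22.200°) = -0.3846, H₀ = 1.9655 rad.
Bracket: H₀ sin φ sin δ + cos φ cos δ sin H₀ = 1.9655×-0.68582×-0.37784 + 0.72777×0.92587×0.92310 = 0.509320 + 0.622004 = 1.131324.
Q̄ = (S₀/π) × [bracket] = (1951/π) × 1.131324 = 702.6 W/m².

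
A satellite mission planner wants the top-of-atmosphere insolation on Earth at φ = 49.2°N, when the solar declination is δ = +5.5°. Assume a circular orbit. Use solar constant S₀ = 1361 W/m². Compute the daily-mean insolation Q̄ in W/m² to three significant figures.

cos H₀ = −tan(+49.2°) tan(+5.500°) = -0.1116, H₀ = 1.6826 rad.
Bracket: H₀ sin φ sin δ + cos φ cos δ sin H₀ = 1.6826×0.75700×0.09585 + 0.65342×0.99540×0.99376 = 0.122087 + 0.646356 = 0.768443.
Q̄ = (S₀/π) × [bracket] = (1361/π) × 0.768443 = 332.9 W/m².

Q̄ ≈ 333 W/m²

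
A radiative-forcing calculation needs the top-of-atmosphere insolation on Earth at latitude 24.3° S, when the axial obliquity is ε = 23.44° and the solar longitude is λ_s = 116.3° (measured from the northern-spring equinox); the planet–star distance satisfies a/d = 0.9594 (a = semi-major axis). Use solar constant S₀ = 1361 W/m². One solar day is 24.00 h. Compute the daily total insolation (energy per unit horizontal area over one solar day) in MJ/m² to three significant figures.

21.8 MJ/m²

Solar declination: sin δ = sin ε · sin λ_s = sin 23.44° × sin 116.3° = 0.35661, so δ = +20.892°.
cos H₀ = −tan(-24.3°) tan(+20.892°) = 0.1723, H₀ = 1.3976 rad.
Bracket: H₀ sin φ sin δ + cos φ cos δ sin H₀ = 1.3976×-0.41151×0.35661 + 0.91140×0.93425×0.98504 = -0.205096 + 0.838737 = 0.633641.
Inverse-square distance factor (a/d)² = 0.9594² = 0.920448.
Q̄ = (S₀/π) × 0.920448 × [bracket] = (1361/π) × 0.920448 × 0.633641 = 252.67 W/m².
Daily total = Q̄ × 24.00 h × 3600 s/h = 252.67 × 24.00 × 3600 / 10⁶ = 21.83 MJ/m².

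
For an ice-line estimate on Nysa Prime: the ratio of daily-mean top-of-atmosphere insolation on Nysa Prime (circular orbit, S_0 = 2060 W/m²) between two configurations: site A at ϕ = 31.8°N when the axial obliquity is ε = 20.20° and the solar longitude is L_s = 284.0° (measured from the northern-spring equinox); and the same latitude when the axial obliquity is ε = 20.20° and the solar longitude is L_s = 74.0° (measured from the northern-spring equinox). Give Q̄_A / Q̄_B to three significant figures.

— Configuration A (ϕ=+31.8°):
Solar declination: sin δ = sin ε · sin L_s = sin 20.20° × sin 284.0° = -0.33504, so δ = -19.575°.
cos h₀ = −tan(+31.8°) tan(-19.575°) = 0.2205, h₀ = 1.3485 rad.
Bracket: h₀ sin ϕ sin δ + cos ϕ cos δ sin h₀ = 1.3485×0.52696×-0.33504 + 0.84989×0.94220×0.97539 = -0.238081 + 0.781059 = 0.542978.
Q̄ = (S_0/π) × [bracket] = (2060/π) × 0.542978 = 356.04 W/m².
— Configuration B (ϕ=+31.8°):
Solar declination: sin δ = sin ε · sin L_s = sin 20.20° × sin 74.0° = 0.33192, so δ = +19.385°.
cos h₀ = −tan(+31.8°) tan(+19.385°) = -0.2182, h₀ = 1.7907 rad.
Bracket: h₀ sin ϕ sin δ + cos ϕ cos δ sin h₀ = 1.7907×0.52696×0.33192 + 0.84989×0.94331×0.97591 = 0.313209 + 0.782397 = 1.095606.
Q̄ = (S_0/π) × [bracket] = (2060/π) × 1.095606 = 718.41 W/m².
Ratio Q̄_A / Q̄_B = 356.04 / 718.41 = 0.4956.

Q̄_A / Q̄_B ≈ 0.496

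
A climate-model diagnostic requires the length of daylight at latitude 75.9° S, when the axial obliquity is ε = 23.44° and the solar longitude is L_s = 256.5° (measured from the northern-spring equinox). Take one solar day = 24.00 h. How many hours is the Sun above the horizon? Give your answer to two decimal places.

24.00 h

Solar declination: sin δ = sin ε · sin L_s = sin 23.44° × sin 256.5° = -0.38680, so δ = -22.755°.
Sunrise equation: cos h₀ = −tan ϕ · tan δ = -1.6699 ≤ −1, so the Sun never sets (polar day) and h₀ = π.
Daylight = 2h₀/(2π) × 24.00 h = (3.1416/π) × 24.00 = 24.00 h.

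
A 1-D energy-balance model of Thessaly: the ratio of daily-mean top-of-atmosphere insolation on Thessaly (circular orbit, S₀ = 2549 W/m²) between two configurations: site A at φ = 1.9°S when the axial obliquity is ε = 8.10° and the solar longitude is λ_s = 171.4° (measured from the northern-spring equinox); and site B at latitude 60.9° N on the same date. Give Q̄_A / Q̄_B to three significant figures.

Q̄_A / Q̄_B ≈ 1.94

— Configuration A (φ=-1.9°):
Solar declination: sin δ = sin ε · sin λ_s = sin 8.10° × sin 171.4° = 0.02107, so δ = +1.207°.
cos H₀ = −tan(-1.9°) tan(+1.207°) = 0.0007, H₀ = 1.5701 rad.
Bracket: H₀ sin φ sin δ + cos φ cos δ sin H₀ = 1.5701×-0.03316×0.02107 + 0.99945×0.99978×1.00000 = -0.001097 + 0.999230 = 0.998133.
Q̄ = (S₀/π) × [bracket] = (2549/π) × 0.998133 = 809.86 W/m².
— Configuration B (φ=+60.9°):
cos H₀ = −tan(+60.9°) tan(+1.207°) = -0.0379, H₀ = 1.6087 rad.
Bracket: H₀ sin φ sin δ + cos φ cos δ sin H₀ = 1.6087×0.87377×0.02107 + 0.48634×0.99978×0.99928 = 0.029617 + 0.485883 = 0.515500.
Q̄ = (S₀/π) × [bracket] = (2549/π) × 0.515500 = 418.26 W/m².
Ratio Q̄_A / Q̄_B = 809.86 / 418.26 = 1.936.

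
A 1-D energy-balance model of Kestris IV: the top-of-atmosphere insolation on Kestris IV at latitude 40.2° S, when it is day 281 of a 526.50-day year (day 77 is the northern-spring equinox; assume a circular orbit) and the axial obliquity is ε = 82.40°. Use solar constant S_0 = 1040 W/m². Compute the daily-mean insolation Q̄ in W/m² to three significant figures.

Q̄ ≈ 28.7 W/m²

Solar longitude: L_s = 360° × (281 − 77)/526.50 = 139.487°.
sin δ = sin 82.40° × sin 139.487° = 0.64391, so δ = +40.084°.
cos h₀ = −tan(-40.2°) tan(+40.084°) = 0.7112, h₀ = 0.7796 rad.
Bracket: h₀ sin ϕ sin δ + cos ϕ cos δ sin h₀ = 0.7796×-0.64546×0.64391 + 0.76380×0.76510×0.70298 = -0.324016 + 0.410810 = 0.086794.
Q̄ = (S_0/π) × [bracket] = (1040/π) × 0.086794 = 28.73 W/m².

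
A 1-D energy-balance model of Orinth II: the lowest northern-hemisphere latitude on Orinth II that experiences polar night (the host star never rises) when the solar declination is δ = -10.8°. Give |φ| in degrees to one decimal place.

|φ| = 79.2°

Polar night requires cos H₀ = −tan φ tan δ ≥ 1, i.e. tan φ tan δ ≤ −1.
The boundary is |tan φ| · |tan δ| = 1, so |φ| = 90° − |δ| = 90° − 10.8° = 79.2° in the northern hemisphere.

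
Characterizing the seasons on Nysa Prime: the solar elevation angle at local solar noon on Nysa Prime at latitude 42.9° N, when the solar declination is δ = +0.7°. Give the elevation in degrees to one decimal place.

At local noon the hour angle is zero, so the zenith angle equals |φ − δ| = |+42.9° − (+0.700°)| = 42.200°.
Elevation = 90° − 42.200° = 47.8°.

47.8°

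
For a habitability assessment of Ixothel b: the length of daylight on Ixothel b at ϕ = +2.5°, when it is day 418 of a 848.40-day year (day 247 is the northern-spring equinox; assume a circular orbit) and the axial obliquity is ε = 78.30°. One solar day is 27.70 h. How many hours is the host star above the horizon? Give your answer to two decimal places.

Solar longitude: L_s = 360° × (418 − 247)/848.40 = 72.560°.
sin δ = sin 78.30° × sin 72.560° = 0.93421, so δ = +69.101°.
cos h₀ = −tan ϕ · tan δ = −tan(+2.5°) × tan(+69.101°) = -0.1143, so h₀ = 1.6854 rad = 96.57°.
Daylight = 2h₀/(2π) × 27.70 h = (1.6854/π) × 27.70 = 14.86 h.

14.86 h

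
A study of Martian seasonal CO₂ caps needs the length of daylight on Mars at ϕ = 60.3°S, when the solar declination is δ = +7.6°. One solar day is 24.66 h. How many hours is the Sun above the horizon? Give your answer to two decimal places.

cos h₀ = −tan ϕ · tan δ = −tan(-60.3°) × tan(+7.600°) = 0.2339, so h₀ = 1.3347 rad = 76.47°.
Daylight = 2h₀/(2π) × 24.66 h = (1.3347/π) × 24.66 = 10.48 h.

10.48 h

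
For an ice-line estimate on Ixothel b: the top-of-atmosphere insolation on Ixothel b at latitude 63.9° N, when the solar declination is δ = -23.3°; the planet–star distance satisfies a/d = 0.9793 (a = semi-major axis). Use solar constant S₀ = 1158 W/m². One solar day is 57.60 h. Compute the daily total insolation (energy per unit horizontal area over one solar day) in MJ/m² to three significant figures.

cos H₀ = −tan(+63.9°) tan(-23.300°) = 0.8791, H₀ = 0.4968 rad.
Bracket: H₀ sin φ sin δ + cos φ cos δ sin H₀ = 0.4968×0.89803×-0.39555 + 0.43994×0.91845×0.47663 = -0.176471 + 0.192588 = 0.016117.
Inverse-square distance factor (a/d)² = 0.9793² = 0.959028.
Q̄ = (S₀/π) × 0.959028 × [bracket] = (1158/π) × 0.959028 × 0.016117 = 5.6974 W/m².
Daily total = Q̄ × 57.60 h × 3600 s/h = 5.6974 × 57.60 × 3600 / 10⁶ = 1.181 MJ/m².

1.18 MJ/m²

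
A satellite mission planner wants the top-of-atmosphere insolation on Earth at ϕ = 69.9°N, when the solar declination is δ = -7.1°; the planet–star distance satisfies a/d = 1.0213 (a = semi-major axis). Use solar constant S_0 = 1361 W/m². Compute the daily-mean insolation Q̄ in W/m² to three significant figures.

Q̄ ≈ 80.7 W/m²

cos h₀ = −tan(+69.9°) tan(-7.100°) = 0.3404, h₀ = 1.2235 rad.
Bracket: h₀ sin ϕ sin δ + cos ϕ cos δ sin h₀ = 1.2235×0.93909×-0.12360 + 0.34366×0.99233×0.94029 = -0.142014 + 0.320662 = 0.178648.
Inverse-square distance factor (a/d)² = 1.0213² = 1.043054.
Q̄ = (S_0/π) × 1.043054 × [bracket] = (1361/π) × 1.043054 × 0.178648 = 80.73 W/m².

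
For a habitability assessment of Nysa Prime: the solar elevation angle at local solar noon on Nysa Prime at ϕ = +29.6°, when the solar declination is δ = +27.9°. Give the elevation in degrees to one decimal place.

At local noon the hour angle is zero, so the zenith angle equals |ϕ − δ| = |+29.6° − (+27.900°)| = 1.700°.
Elevation = 90° − 1.700° = 88.3°.

88.3°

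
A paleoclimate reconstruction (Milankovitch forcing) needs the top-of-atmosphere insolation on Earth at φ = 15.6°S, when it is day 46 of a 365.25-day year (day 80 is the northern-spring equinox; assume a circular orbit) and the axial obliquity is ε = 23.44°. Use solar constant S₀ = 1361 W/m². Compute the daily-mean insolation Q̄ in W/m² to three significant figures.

Q̄ ≈ 448 W/m²

Solar longitude: λ_s = 360° × (46 − 80)/365.25 = -33.511°, i.e. -33.511° + 360° = 326.489°.
sin δ = sin 23.44° × sin 326.489° = -0.21962, so δ = -12.687°.
cos H₀ = −tan(-15.6°) tan(-12.687°) = -0.0629, H₀ = 1.6337 rad.
Bracket: H₀ sin φ sin δ + cos φ cos δ sin H₀ = 1.6337×-0.26892×-0.21962 + 0.96316×0.97559×0.99802 = 0.096487 + 0.937789 = 1.034276.
Q̄ = (S₀/π) × [bracket] = (1361/π) × 1.034276 = 448.1 W/m².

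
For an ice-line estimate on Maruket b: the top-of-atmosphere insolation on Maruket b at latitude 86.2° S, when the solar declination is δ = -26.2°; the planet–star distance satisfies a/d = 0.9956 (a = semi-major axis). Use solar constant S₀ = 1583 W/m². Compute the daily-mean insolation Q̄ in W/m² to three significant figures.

cos H₀ = −tan(-86.2°) tan(-26.200°) = -7.4083 ≤ −1 ⇒ polar day, H₀ = π.
Bracket: H₀ sin φ sin δ + cos φ cos δ sin H₀ = 3.1416×-0.99780×-0.44151 + 0.06627×0.89726×0.00000 = 1.383996 + 0.000000 = 1.383996.
Inverse-square distance factor (a/d)² = 0.9956² = 0.991219.
Q̄ = (S₀/π) × 0.991219 × [bracket] = (1583/π) × 0.991219 × 1.383996 = 691.3 W/m².

Q̄ ≈ 691 W/m²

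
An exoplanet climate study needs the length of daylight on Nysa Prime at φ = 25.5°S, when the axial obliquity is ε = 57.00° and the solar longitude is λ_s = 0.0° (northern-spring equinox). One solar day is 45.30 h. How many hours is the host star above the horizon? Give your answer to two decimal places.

Solar declination: sin δ = sin ε · sin λ_s = sin 57.00° × sin 0.0° = 0.00000, so δ = +0.000°.
cos H₀ = −tan φ · tan δ = −tan(-25.5°) × tan(+0.000°) = 0.0000, so H₀ = 1.5708 rad = 90.00°.
Daylight = 2H₀/(2π) × 45.30 h = (1.5708/π) × 45.30 = 22.65 h.

22.65 h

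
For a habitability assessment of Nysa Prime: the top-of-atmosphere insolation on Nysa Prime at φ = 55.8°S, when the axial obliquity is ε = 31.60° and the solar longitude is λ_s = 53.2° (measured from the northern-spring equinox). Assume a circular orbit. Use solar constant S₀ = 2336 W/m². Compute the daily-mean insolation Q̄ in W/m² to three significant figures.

Solar declination: sin δ = sin ε · sin λ_s = sin 31.60° × sin 53.2° = 0.41957, so δ = +24.808°.
cos H₀ = −tan(-55.8°) tan(+24.808°) = 0.6801, H₀ = 0.8228 rad.
Bracket: H₀ sin φ sin δ + cos φ cos δ sin H₀ = 0.8228×-0.82708×0.41957 + 0.56208×0.90772×0.73308 = -0.285526 + 0.374026 = 0.088500.
Q̄ = (S₀/π) × [bracket] = (2336/π) × 0.088500 = 65.81 W/m².

Q̄ ≈ 65.8 W/m²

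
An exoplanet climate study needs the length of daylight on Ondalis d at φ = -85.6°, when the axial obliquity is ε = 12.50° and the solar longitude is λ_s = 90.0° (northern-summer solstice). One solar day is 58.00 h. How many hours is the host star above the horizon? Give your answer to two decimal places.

Solar declination: sin δ = sin ε · sin λ_s = sin 12.50° × sin 90.0° = 0.21644, so δ = +12.500°.
cos H₀ = −tan φ · tan δ = 2.8812 ≥ 1, so the host star never rises (polar night) and H₀ = 0.
Daylight = 2H₀/(2π) × 58.00 h = (0.0000/π) × 58.00 = 0.00 h.

0.00 h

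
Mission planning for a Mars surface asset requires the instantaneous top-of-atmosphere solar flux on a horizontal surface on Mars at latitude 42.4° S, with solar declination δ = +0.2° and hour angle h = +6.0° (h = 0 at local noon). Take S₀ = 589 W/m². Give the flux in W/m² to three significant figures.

cos θ_z = sin φ sin δ + cos φ cos δ cos h = -0.002354 + 0.734406 = 0.732052.
Flux = S₀ · cos θ_z = 589 × 0.732052 = 431.2 W/m².

431 W/m²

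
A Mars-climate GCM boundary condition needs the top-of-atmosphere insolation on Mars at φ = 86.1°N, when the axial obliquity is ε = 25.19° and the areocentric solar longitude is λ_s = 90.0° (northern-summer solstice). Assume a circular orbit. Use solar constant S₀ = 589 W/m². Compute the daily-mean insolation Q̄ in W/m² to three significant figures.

sin δ = sin 25.19° × sin 90.0° = 0.42562, so δ = +25.190°.
cos H₀ = −tan(+86.1°) tan(+25.190°) = -6.8994 ≤ −1 ⇒ polar day, H₀ = π.
Bracket: H₀ sin φ sin δ + cos φ cos δ sin H₀ = 3.1416×0.99768×0.42562 + 0.06802×0.90490×0.00000 = 1.334026 + 0.000000 = 1.334026.
Q̄ = (S₀/π) × [bracket] = (589/π) × 1.334026 = 250.1 W/m².

Q̄ ≈ 250 W/m²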